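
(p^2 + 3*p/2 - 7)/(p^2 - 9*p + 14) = (p + 7/2)/(p - 7)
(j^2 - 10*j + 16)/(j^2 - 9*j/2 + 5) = 2*(j - 8)/(2*j - 5)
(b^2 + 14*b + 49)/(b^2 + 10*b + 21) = (b + 7)/(b + 3)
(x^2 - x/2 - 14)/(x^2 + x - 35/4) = 2*(x - 4)/(2*x - 5)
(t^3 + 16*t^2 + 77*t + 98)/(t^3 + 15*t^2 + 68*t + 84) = (t + 7)/(t + 6)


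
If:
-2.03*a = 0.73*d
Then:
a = -0.359605911330049*d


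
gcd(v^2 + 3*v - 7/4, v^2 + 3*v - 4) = 1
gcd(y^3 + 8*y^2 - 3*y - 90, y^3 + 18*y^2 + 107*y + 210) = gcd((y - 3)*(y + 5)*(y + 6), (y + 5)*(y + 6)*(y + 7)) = y^2 + 11*y + 30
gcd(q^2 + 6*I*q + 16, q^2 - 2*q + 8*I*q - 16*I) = q + 8*I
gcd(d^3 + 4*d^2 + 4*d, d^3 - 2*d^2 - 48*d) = d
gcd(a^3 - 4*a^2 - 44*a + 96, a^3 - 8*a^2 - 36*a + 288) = a^2 - 2*a - 48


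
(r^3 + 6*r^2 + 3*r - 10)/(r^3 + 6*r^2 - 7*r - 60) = (r^2 + r - 2)/(r^2 + r - 12)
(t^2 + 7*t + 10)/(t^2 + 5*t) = (t + 2)/t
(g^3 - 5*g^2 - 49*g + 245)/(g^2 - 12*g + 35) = g + 7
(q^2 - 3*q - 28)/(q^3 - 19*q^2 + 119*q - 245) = (q + 4)/(q^2 - 12*q + 35)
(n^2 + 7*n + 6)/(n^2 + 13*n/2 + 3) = 2*(n + 1)/(2*n + 1)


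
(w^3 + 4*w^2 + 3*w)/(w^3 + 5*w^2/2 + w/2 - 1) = 2*w*(w + 3)/(2*w^2 + 3*w - 2)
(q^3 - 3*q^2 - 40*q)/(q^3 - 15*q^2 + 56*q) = (q + 5)/(q - 7)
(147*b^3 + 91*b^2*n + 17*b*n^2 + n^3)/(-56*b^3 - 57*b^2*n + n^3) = (-21*b^2 - 10*b*n - n^2)/(8*b^2 + 7*b*n - n^2)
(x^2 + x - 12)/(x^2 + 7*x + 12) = (x - 3)/(x + 3)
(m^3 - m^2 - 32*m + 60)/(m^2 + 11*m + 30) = (m^2 - 7*m + 10)/(m + 5)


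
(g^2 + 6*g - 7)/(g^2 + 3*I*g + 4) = (g^2 + 6*g - 7)/(g^2 + 3*I*g + 4)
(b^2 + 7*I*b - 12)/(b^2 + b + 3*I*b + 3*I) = (b + 4*I)/(b + 1)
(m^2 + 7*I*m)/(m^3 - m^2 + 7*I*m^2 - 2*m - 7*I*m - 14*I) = m/(m^2 - m - 2)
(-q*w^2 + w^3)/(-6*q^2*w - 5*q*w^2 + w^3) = w*(q - w)/(6*q^2 + 5*q*w - w^2)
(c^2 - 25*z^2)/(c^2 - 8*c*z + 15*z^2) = (-c - 5*z)/(-c + 3*z)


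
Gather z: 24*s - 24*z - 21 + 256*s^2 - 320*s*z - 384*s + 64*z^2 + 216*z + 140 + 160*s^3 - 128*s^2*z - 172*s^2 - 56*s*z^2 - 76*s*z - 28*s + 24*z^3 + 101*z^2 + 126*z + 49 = 160*s^3 + 84*s^2 - 388*s + 24*z^3 + z^2*(165 - 56*s) + z*(-128*s^2 - 396*s + 318) + 168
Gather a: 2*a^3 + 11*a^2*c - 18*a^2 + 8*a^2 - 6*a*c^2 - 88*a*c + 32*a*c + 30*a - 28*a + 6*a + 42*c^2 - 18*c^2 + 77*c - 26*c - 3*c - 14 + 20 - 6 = 2*a^3 + a^2*(11*c - 10) + a*(-6*c^2 - 56*c + 8) + 24*c^2 + 48*c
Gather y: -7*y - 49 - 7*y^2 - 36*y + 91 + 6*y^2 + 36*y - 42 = -y^2 - 7*y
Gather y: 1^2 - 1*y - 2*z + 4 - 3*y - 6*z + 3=-4*y - 8*z + 8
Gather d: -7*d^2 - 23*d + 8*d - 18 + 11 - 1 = -7*d^2 - 15*d - 8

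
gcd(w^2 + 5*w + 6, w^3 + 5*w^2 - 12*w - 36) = w + 2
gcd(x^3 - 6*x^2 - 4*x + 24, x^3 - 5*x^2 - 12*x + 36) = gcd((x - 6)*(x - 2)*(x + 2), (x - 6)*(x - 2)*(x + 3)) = x^2 - 8*x + 12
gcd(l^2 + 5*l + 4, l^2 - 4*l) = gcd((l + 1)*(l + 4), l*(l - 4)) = 1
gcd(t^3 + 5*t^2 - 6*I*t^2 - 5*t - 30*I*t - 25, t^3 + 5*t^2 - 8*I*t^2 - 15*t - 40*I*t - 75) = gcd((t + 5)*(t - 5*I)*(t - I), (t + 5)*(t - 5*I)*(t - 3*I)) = t^2 + t*(5 - 5*I) - 25*I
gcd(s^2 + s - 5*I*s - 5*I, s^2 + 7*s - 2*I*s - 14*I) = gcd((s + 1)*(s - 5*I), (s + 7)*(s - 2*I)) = 1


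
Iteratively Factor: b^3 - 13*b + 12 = (b + 4)*(b^2 - 4*b + 3) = (b - 3)*(b + 4)*(b - 1)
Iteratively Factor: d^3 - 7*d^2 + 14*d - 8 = (d - 4)*(d^2 - 3*d + 2) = (d - 4)*(d - 2)*(d - 1)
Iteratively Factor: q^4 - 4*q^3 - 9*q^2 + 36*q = (q + 3)*(q^3 - 7*q^2 + 12*q) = (q - 4)*(q + 3)*(q^2 - 3*q) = (q - 4)*(q - 3)*(q + 3)*(q)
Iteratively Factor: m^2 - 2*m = (m)*(m - 2)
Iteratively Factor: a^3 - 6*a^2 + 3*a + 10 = (a + 1)*(a^2 - 7*a + 10) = (a - 5)*(a + 1)*(a - 2)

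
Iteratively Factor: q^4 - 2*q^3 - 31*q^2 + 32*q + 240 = (q - 5)*(q^3 + 3*q^2 - 16*q - 48) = (q - 5)*(q + 4)*(q^2 - q - 12) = (q - 5)*(q - 4)*(q + 4)*(q + 3)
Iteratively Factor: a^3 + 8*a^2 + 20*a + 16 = (a + 2)*(a^2 + 6*a + 8) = (a + 2)*(a + 4)*(a + 2)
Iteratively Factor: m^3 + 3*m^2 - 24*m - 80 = (m + 4)*(m^2 - m - 20) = (m - 5)*(m + 4)*(m + 4)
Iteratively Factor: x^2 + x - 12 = (x - 3)*(x + 4)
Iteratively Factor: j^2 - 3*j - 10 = (j + 2)*(j - 5)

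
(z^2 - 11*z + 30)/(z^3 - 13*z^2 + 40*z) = (z - 6)/(z*(z - 8))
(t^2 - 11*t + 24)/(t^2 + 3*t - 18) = (t - 8)/(t + 6)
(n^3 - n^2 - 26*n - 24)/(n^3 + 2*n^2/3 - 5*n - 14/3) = 3*(n^2 - 2*n - 24)/(3*n^2 - n - 14)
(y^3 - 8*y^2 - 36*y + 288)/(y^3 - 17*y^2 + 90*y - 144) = (y + 6)/(y - 3)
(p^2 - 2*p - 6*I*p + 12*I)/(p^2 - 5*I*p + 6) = (p - 2)/(p + I)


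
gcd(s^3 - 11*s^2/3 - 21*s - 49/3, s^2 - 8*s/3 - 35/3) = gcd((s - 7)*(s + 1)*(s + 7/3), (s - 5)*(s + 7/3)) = s + 7/3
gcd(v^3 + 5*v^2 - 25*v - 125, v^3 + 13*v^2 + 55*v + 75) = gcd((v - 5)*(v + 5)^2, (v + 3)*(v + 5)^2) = v^2 + 10*v + 25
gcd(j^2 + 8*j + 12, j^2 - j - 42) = j + 6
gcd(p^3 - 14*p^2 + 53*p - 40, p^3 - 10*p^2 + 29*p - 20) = p^2 - 6*p + 5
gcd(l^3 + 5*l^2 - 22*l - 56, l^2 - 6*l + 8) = l - 4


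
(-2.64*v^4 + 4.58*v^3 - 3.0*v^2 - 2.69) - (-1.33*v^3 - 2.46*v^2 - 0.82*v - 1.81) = -2.64*v^4 + 5.91*v^3 - 0.54*v^2 + 0.82*v - 0.88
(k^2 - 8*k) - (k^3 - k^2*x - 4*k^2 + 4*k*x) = -k^3 + k^2*x + 5*k^2 - 4*k*x - 8*k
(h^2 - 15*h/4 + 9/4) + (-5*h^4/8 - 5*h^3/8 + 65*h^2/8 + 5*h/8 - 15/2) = -5*h^4/8 - 5*h^3/8 + 73*h^2/8 - 25*h/8 - 21/4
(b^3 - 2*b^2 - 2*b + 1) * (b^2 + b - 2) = b^5 - b^4 - 6*b^3 + 3*b^2 + 5*b - 2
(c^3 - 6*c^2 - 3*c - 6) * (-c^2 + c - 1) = -c^5 + 7*c^4 - 4*c^3 + 9*c^2 - 3*c + 6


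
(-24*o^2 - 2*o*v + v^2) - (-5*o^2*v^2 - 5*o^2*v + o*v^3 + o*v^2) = 5*o^2*v^2 + 5*o^2*v - 24*o^2 - o*v^3 - o*v^2 - 2*o*v + v^2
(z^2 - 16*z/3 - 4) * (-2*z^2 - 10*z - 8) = -2*z^4 + 2*z^3/3 + 160*z^2/3 + 248*z/3 + 32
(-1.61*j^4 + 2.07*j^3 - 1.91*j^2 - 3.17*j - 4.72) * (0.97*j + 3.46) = -1.5617*j^5 - 3.5627*j^4 + 5.3095*j^3 - 9.6835*j^2 - 15.5466*j - 16.3312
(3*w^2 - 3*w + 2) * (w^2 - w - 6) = 3*w^4 - 6*w^3 - 13*w^2 + 16*w - 12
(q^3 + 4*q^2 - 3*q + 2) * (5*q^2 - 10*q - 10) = 5*q^5 + 10*q^4 - 65*q^3 + 10*q - 20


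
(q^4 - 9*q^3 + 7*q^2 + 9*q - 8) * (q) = q^5 - 9*q^4 + 7*q^3 + 9*q^2 - 8*q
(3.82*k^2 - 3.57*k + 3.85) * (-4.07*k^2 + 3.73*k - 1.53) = -15.5474*k^4 + 28.7785*k^3 - 34.8302*k^2 + 19.8226*k - 5.8905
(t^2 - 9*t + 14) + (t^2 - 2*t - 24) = 2*t^2 - 11*t - 10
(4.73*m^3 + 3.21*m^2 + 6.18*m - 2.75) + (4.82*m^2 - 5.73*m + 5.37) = 4.73*m^3 + 8.03*m^2 + 0.449999999999999*m + 2.62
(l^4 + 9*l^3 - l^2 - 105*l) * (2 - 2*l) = -2*l^5 - 16*l^4 + 20*l^3 + 208*l^2 - 210*l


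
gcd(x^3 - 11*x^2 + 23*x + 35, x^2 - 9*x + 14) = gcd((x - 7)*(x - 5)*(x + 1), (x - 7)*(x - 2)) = x - 7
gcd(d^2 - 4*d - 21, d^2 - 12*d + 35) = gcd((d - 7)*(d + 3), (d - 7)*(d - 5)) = d - 7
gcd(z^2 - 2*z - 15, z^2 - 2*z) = 1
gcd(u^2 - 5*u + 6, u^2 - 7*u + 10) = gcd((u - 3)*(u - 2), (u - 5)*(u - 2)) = u - 2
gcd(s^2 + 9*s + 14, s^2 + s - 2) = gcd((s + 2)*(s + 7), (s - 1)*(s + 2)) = s + 2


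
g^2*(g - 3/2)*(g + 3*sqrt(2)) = g^4 - 3*g^3/2 + 3*sqrt(2)*g^3 - 9*sqrt(2)*g^2/2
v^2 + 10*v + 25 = (v + 5)^2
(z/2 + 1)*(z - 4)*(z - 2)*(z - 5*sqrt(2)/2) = z^4/2 - 2*z^3 - 5*sqrt(2)*z^3/4 - 2*z^2 + 5*sqrt(2)*z^2 + 5*sqrt(2)*z + 8*z - 20*sqrt(2)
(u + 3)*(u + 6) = u^2 + 9*u + 18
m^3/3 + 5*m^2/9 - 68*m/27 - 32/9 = (m/3 + 1)*(m - 8/3)*(m + 4/3)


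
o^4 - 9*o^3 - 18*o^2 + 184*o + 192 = (o - 8)*(o - 6)*(o + 1)*(o + 4)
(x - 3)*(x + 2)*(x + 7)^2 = x^4 + 13*x^3 + 29*x^2 - 133*x - 294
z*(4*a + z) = 4*a*z + z^2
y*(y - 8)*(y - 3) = y^3 - 11*y^2 + 24*y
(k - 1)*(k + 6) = k^2 + 5*k - 6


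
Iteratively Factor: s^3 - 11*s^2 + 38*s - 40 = (s - 5)*(s^2 - 6*s + 8) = (s - 5)*(s - 4)*(s - 2)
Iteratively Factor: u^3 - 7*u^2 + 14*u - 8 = (u - 4)*(u^2 - 3*u + 2) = (u - 4)*(u - 1)*(u - 2)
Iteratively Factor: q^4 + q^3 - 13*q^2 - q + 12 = (q - 1)*(q^3 + 2*q^2 - 11*q - 12) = (q - 1)*(q + 4)*(q^2 - 2*q - 3) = (q - 1)*(q + 1)*(q + 4)*(q - 3)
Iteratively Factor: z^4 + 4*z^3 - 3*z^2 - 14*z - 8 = (z + 1)*(z^3 + 3*z^2 - 6*z - 8) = (z + 1)^2*(z^2 + 2*z - 8) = (z + 1)^2*(z + 4)*(z - 2)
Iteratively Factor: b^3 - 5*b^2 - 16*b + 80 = (b - 5)*(b^2 - 16) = (b - 5)*(b + 4)*(b - 4)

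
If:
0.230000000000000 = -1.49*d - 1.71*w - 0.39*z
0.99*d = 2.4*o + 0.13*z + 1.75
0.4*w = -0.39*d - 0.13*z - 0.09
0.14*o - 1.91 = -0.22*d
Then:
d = 7.01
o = 2.62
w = -4.32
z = -8.43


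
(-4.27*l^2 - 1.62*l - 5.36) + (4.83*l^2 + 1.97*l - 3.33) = 0.56*l^2 + 0.35*l - 8.69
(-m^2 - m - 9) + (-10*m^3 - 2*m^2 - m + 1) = -10*m^3 - 3*m^2 - 2*m - 8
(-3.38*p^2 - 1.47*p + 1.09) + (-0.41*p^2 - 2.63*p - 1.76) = -3.79*p^2 - 4.1*p - 0.67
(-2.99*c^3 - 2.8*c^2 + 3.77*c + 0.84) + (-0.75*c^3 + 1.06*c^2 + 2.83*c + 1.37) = -3.74*c^3 - 1.74*c^2 + 6.6*c + 2.21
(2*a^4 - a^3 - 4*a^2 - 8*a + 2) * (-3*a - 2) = -6*a^5 - a^4 + 14*a^3 + 32*a^2 + 10*a - 4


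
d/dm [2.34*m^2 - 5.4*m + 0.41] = 4.68*m - 5.4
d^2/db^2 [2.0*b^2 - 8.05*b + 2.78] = 4.00000000000000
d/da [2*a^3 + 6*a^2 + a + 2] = 6*a^2 + 12*a + 1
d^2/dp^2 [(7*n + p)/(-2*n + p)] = -18*n/(2*n - p)^3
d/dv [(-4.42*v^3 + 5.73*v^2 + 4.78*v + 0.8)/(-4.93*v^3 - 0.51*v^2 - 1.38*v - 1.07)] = (30.5031*v^4 + 59.33*v^3 + 20.5506*v^2 - 11.4462*v - 4.0106)/(24.3049*v^6 + 5.0286*v^5 + 13.8669*v^4 + 11.9578*v^3 + 2.9958*v^2 + 2.9532*v + 1.1449)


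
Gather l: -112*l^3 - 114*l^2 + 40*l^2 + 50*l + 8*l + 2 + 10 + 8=-112*l^3 - 74*l^2 + 58*l + 20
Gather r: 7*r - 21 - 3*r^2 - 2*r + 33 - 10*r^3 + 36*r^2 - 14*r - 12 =-10*r^3 + 33*r^2 - 9*r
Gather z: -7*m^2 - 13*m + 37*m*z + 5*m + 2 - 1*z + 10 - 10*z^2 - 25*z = -7*m^2 - 8*m - 10*z^2 + z*(37*m - 26) + 12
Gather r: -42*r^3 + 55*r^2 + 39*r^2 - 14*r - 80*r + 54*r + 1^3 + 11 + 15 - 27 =-42*r^3 + 94*r^2 - 40*r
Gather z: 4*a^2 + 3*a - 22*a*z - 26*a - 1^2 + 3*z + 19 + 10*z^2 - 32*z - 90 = 4*a^2 - 23*a + 10*z^2 + z*(-22*a - 29) - 72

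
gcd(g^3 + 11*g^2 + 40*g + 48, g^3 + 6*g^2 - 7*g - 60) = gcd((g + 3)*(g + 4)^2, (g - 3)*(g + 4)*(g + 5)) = g + 4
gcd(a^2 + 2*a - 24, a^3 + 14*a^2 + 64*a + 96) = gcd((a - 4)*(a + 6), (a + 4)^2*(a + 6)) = a + 6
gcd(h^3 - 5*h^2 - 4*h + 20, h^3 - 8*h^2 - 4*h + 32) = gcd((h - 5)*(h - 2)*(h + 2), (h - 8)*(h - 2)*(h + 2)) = h^2 - 4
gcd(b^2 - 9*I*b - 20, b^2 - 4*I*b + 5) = b - 5*I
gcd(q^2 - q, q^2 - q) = q^2 - q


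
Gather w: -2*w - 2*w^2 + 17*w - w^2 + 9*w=-3*w^2 + 24*w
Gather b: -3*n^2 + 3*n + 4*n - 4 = -3*n^2 + 7*n - 4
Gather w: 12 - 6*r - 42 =-6*r - 30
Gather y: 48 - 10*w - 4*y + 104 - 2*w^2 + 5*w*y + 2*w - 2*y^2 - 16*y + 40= -2*w^2 - 8*w - 2*y^2 + y*(5*w - 20) + 192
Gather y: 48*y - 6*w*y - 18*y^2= -18*y^2 + y*(48 - 6*w)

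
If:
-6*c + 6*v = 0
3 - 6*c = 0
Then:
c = 1/2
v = 1/2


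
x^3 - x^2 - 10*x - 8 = (x - 4)*(x + 1)*(x + 2)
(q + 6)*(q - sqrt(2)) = q^2 - sqrt(2)*q + 6*q - 6*sqrt(2)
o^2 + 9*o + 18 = (o + 3)*(o + 6)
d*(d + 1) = d^2 + d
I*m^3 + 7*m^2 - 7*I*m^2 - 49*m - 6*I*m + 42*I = (m - 7)*(m - 6*I)*(I*m + 1)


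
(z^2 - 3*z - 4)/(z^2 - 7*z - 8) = (z - 4)/(z - 8)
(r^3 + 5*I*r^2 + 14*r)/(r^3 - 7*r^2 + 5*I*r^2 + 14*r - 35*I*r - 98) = r/(r - 7)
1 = 1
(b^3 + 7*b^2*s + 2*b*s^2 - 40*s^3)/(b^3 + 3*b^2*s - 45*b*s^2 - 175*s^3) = (-b^2 - 2*b*s + 8*s^2)/(-b^2 + 2*b*s + 35*s^2)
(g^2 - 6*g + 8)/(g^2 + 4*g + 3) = (g^2 - 6*g + 8)/(g^2 + 4*g + 3)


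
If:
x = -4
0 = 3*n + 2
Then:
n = -2/3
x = -4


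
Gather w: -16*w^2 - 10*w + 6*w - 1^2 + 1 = -16*w^2 - 4*w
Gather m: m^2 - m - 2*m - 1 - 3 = m^2 - 3*m - 4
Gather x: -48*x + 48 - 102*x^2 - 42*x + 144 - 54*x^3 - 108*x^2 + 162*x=-54*x^3 - 210*x^2 + 72*x + 192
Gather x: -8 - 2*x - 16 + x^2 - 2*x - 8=x^2 - 4*x - 32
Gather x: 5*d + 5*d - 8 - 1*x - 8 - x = 10*d - 2*x - 16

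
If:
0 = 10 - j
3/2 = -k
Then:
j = 10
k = -3/2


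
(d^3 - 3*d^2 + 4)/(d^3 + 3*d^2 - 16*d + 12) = (d^2 - d - 2)/(d^2 + 5*d - 6)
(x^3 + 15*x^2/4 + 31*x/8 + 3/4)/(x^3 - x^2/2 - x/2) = (8*x^3 + 30*x^2 + 31*x + 6)/(4*x*(2*x^2 - x - 1))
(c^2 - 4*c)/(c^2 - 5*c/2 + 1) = 2*c*(c - 4)/(2*c^2 - 5*c + 2)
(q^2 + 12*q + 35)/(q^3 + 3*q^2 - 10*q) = (q + 7)/(q*(q - 2))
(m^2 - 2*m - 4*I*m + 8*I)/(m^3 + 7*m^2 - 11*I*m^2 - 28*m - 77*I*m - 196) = (m - 2)/(m^2 + 7*m*(1 - I) - 49*I)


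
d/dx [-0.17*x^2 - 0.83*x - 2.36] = -0.34*x - 0.83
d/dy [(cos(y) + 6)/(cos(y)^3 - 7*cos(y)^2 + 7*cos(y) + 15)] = (-165*cos(y) + 11*cos(2*y) + cos(3*y) + 65)*sin(y)/(2*(cos(y)^3 - 7*cos(y)^2 + 7*cos(y) + 15)^2)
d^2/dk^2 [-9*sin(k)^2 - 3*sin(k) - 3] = 3*sin(k) - 18*cos(2*k)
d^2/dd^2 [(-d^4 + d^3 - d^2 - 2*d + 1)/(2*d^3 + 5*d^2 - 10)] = 2*(-39*d^6 - 84*d^5 + 234*d^4 - 60*d^3 - 915*d^2 + 60*d - 50)/(8*d^9 + 60*d^8 + 150*d^7 + 5*d^6 - 600*d^5 - 750*d^4 + 600*d^3 + 1500*d^2 - 1000)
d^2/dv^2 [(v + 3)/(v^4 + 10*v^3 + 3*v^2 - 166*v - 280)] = 2*(4*(v + 3)*(2*v^3 + 15*v^2 + 3*v - 83)^2 + (-4*v^3 - 30*v^2 - 6*v - 3*(v + 3)*(2*v^2 + 10*v + 1) + 166)*(v^4 + 10*v^3 + 3*v^2 - 166*v - 280))/(v^4 + 10*v^3 + 3*v^2 - 166*v - 280)^3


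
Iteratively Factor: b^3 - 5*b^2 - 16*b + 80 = (b - 4)*(b^2 - b - 20) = (b - 4)*(b + 4)*(b - 5)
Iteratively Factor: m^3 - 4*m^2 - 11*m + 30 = (m - 2)*(m^2 - 2*m - 15) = (m - 2)*(m + 3)*(m - 5)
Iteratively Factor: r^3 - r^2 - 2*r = (r + 1)*(r^2 - 2*r) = r*(r + 1)*(r - 2)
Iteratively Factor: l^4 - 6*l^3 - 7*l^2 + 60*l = (l)*(l^3 - 6*l^2 - 7*l + 60) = l*(l - 4)*(l^2 - 2*l - 15) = l*(l - 5)*(l - 4)*(l + 3)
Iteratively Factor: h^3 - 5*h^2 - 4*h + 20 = (h + 2)*(h^2 - 7*h + 10) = (h - 2)*(h + 2)*(h - 5)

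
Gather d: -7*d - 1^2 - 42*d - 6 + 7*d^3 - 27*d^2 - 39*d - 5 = 7*d^3 - 27*d^2 - 88*d - 12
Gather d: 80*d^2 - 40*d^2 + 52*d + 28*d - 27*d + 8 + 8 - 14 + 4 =40*d^2 + 53*d + 6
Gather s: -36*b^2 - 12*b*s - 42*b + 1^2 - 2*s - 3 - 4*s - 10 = -36*b^2 - 42*b + s*(-12*b - 6) - 12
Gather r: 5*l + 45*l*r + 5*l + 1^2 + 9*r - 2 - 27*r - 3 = 10*l + r*(45*l - 18) - 4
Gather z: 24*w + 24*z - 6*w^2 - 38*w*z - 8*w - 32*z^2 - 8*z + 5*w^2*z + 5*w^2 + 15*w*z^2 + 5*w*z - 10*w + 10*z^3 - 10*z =-w^2 + 6*w + 10*z^3 + z^2*(15*w - 32) + z*(5*w^2 - 33*w + 6)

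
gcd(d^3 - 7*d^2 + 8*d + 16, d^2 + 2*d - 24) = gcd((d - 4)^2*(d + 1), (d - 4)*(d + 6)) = d - 4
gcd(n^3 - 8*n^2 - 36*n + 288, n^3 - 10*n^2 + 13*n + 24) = n - 8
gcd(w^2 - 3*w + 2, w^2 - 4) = w - 2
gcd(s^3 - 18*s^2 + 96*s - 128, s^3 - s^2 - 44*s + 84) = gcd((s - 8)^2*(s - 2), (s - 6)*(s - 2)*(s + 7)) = s - 2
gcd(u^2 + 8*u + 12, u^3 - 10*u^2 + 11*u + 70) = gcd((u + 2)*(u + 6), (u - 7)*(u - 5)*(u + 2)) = u + 2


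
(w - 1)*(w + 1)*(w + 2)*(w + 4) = w^4 + 6*w^3 + 7*w^2 - 6*w - 8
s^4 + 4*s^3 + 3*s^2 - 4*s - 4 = (s - 1)*(s + 1)*(s + 2)^2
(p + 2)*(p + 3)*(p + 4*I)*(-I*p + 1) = -I*p^4 + 5*p^3 - 5*I*p^3 + 25*p^2 - 2*I*p^2 + 30*p + 20*I*p + 24*I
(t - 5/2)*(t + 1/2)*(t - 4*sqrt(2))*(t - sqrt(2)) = t^4 - 5*sqrt(2)*t^3 - 2*t^3 + 27*t^2/4 + 10*sqrt(2)*t^2 - 16*t + 25*sqrt(2)*t/4 - 10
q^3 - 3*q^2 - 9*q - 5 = (q - 5)*(q + 1)^2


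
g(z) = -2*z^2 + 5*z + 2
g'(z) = 5 - 4*z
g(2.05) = 3.84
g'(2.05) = -3.20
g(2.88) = -0.19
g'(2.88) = -6.52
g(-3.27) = -35.74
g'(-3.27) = 18.08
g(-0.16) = 1.15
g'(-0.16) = 5.64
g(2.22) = 3.24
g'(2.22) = -3.88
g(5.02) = -23.30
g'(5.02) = -15.08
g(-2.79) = -27.52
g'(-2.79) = 16.16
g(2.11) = 3.65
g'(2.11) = -3.44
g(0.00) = 2.00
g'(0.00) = 5.00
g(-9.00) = -205.00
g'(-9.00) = 41.00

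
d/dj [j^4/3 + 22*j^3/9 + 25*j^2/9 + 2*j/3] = 4*j^3/3 + 22*j^2/3 + 50*j/9 + 2/3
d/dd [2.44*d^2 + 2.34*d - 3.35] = 4.88*d + 2.34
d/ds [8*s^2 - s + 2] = 16*s - 1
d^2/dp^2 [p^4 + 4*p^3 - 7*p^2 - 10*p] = 12*p^2 + 24*p - 14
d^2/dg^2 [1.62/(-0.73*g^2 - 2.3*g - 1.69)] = (1.726596*g^2 + 5.43996*g - 1.62*(1.46*g + 2.3)*(2.92*g + 4.6) + 3.997188)/(0.73*g^2 + 2.3*g + 1.69)^3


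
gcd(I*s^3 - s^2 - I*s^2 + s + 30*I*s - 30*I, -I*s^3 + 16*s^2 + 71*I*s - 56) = 1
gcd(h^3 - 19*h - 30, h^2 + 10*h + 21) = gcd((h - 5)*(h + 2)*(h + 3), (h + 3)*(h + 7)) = h + 3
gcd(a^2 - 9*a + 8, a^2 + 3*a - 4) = a - 1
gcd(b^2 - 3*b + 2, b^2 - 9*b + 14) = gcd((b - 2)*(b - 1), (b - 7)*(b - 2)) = b - 2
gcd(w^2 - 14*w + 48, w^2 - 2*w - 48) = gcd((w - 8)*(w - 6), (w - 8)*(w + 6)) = w - 8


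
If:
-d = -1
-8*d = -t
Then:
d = 1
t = 8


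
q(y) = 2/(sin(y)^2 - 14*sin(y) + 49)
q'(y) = 2*(-2*sin(y)*cos(y) + 14*cos(y))/(sin(y)^2 - 14*sin(y) + 49)^2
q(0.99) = 0.05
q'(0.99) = 0.01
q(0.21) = 0.04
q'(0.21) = 0.01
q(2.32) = 0.05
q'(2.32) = -0.01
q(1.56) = 0.06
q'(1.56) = 0.00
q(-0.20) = 0.04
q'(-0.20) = 0.01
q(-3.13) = 0.04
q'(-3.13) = -0.01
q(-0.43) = 0.04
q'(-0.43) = 0.01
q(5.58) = 0.03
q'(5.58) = 0.01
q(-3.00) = 0.04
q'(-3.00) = -0.01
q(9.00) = 0.05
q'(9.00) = -0.01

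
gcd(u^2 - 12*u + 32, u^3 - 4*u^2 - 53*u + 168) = u - 8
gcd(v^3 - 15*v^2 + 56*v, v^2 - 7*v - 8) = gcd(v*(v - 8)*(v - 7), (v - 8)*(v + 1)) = v - 8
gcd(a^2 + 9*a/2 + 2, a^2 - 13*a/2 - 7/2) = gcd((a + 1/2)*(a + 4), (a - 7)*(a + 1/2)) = a + 1/2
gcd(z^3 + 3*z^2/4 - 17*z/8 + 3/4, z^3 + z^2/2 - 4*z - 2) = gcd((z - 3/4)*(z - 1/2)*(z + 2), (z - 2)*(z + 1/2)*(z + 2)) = z + 2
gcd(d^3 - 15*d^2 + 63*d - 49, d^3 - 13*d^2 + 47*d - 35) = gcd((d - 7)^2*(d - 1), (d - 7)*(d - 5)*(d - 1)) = d^2 - 8*d + 7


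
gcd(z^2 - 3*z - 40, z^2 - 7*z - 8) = z - 8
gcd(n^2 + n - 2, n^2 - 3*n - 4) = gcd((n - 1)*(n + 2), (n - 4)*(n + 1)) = 1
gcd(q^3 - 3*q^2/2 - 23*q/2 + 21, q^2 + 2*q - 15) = q - 3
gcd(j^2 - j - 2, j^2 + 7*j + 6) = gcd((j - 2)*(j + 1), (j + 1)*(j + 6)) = j + 1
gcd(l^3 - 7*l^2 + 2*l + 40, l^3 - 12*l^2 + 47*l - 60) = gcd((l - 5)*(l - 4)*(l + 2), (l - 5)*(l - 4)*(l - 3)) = l^2 - 9*l + 20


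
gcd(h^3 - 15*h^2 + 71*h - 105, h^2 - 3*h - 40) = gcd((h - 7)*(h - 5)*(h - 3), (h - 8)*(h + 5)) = 1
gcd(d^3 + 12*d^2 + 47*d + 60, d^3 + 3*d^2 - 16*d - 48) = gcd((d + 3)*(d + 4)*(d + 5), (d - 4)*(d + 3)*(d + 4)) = d^2 + 7*d + 12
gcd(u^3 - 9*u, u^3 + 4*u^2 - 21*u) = u^2 - 3*u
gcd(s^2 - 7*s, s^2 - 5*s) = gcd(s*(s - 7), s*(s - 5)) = s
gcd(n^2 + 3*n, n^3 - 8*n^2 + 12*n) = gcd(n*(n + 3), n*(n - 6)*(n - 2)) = n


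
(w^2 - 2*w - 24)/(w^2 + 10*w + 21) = (w^2 - 2*w - 24)/(w^2 + 10*w + 21)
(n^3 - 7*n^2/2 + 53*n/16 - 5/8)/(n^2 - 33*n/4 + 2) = (4*n^2 - 13*n + 10)/(4*(n - 8))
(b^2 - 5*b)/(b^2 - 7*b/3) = 3*(b - 5)/(3*b - 7)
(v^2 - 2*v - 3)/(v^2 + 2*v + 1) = (v - 3)/(v + 1)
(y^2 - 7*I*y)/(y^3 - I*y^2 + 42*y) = 1/(y + 6*I)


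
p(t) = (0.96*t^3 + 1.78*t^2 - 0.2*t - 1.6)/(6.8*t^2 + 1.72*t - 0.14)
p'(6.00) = 0.15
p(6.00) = 1.05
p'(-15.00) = 0.14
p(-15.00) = -1.89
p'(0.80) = 0.86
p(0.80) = -0.02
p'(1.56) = 0.27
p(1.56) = 0.32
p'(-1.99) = 0.10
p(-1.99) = -0.07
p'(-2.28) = 0.11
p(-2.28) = -0.10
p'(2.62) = 0.17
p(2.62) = 0.54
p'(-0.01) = 104.81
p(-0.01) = 10.21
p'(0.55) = 2.05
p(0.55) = -0.35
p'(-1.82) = 0.08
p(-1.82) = -0.06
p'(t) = (-13.6*t - 1.72)*(0.96*t^3 + 1.78*t^2 - 0.2*t - 1.6)/(6.8*t^2 + 1.72*t - 0.14)^2 + (2.88*t^2 + 3.56*t - 0.2)/(6.8*t^2 + 1.72*t - 0.14)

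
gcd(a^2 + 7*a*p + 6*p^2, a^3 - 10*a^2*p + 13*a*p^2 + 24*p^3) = a + p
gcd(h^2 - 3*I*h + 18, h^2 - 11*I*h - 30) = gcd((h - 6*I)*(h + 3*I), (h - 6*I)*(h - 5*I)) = h - 6*I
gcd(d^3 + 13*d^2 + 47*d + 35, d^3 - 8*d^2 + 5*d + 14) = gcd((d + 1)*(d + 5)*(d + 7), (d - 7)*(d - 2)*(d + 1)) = d + 1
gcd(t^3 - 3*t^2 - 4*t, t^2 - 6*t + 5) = 1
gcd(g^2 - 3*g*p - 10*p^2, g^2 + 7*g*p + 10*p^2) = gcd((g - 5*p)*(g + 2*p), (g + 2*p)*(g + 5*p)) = g + 2*p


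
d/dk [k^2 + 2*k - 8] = 2*k + 2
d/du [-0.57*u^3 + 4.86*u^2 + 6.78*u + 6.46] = -1.71*u^2 + 9.72*u + 6.78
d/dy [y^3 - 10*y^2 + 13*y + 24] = 3*y^2 - 20*y + 13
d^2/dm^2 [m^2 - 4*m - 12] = 2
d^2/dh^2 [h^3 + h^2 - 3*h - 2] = 6*h + 2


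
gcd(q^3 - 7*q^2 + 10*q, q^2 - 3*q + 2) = q - 2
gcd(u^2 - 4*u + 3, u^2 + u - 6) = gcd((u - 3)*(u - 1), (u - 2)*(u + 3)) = 1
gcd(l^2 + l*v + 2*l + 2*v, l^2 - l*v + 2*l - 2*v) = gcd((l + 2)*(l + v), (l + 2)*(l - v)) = l + 2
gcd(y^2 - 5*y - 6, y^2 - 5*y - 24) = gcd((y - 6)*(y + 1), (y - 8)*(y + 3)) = 1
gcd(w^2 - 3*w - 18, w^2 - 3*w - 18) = w^2 - 3*w - 18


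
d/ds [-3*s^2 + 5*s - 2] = 5 - 6*s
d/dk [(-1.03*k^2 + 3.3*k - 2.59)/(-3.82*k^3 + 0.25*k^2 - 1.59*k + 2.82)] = (-3.9346*k^4 + 25.212*k^3 - 28.8687*k^2 - 4.5142*k + 5.1879)/(14.5924*k^6 - 1.91*k^5 + 12.2101*k^4 - 22.3398*k^3 + 3.9381*k^2 - 8.9676*k + 7.9524)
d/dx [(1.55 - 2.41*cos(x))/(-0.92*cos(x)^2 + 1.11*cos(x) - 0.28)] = (2.2172*cos(x)^2 - 2.852*cos(x) + 1.0457)*sin(x)/(0.8464*cos(x)^4 - 2.0424*cos(x)^3 + 1.7473*cos(x)^2 - 0.6216*cos(x) + 0.0784)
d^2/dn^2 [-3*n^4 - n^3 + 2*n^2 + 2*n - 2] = -36*n^2 - 6*n + 4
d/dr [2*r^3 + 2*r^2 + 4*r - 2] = 6*r^2 + 4*r + 4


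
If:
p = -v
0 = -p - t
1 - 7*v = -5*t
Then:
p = -1/2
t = 1/2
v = 1/2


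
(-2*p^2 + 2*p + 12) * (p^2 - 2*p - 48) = -2*p^4 + 6*p^3 + 104*p^2 - 120*p - 576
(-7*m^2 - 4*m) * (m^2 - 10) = -7*m^4 - 4*m^3 + 70*m^2 + 40*m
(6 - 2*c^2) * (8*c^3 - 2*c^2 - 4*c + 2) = -16*c^5 + 4*c^4 + 56*c^3 - 16*c^2 - 24*c + 12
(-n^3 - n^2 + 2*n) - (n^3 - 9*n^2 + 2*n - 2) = -2*n^3 + 8*n^2 + 2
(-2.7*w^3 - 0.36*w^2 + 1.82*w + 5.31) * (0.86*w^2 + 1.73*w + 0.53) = -2.322*w^5 - 4.9806*w^4 - 0.4886*w^3 + 7.5244*w^2 + 10.1509*w + 2.8143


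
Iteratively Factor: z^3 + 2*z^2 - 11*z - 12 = (z + 4)*(z^2 - 2*z - 3) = (z + 1)*(z + 4)*(z - 3)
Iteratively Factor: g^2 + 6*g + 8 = (g + 4)*(g + 2)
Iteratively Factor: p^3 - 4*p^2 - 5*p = (p)*(p^2 - 4*p - 5) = p*(p + 1)*(p - 5)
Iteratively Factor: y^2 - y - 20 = (y + 4)*(y - 5)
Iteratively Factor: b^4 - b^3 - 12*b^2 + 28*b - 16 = (b - 2)*(b^3 + b^2 - 10*b + 8) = (b - 2)*(b + 4)*(b^2 - 3*b + 2) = (b - 2)*(b - 1)*(b + 4)*(b - 2)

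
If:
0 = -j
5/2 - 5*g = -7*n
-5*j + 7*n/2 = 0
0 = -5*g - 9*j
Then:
No Solution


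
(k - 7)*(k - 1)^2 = k^3 - 9*k^2 + 15*k - 7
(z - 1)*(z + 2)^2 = z^3 + 3*z^2 - 4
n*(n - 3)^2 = n^3 - 6*n^2 + 9*n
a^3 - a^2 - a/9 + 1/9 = (a - 1)*(a - 1/3)*(a + 1/3)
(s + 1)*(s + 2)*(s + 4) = s^3 + 7*s^2 + 14*s + 8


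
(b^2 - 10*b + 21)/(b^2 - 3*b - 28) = (b - 3)/(b + 4)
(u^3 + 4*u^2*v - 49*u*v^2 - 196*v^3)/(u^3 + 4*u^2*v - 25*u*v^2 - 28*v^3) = (u^2 - 3*u*v - 28*v^2)/(u^2 - 3*u*v - 4*v^2)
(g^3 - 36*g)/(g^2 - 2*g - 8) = g*(36 - g^2)/(-g^2 + 2*g + 8)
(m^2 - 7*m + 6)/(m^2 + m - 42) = (m - 1)/(m + 7)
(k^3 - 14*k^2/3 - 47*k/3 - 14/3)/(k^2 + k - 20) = (3*k^3 - 14*k^2 - 47*k - 14)/(3*(k^2 + k - 20))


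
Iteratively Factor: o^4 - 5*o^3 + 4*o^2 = (o - 4)*(o^3 - o^2) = o*(o - 4)*(o^2 - o) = o^2*(o - 4)*(o - 1)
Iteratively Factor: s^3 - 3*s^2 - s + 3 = (s + 1)*(s^2 - 4*s + 3) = (s - 3)*(s + 1)*(s - 1)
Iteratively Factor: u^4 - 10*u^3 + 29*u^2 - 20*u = (u - 5)*(u^3 - 5*u^2 + 4*u) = (u - 5)*(u - 1)*(u^2 - 4*u) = (u - 5)*(u - 4)*(u - 1)*(u)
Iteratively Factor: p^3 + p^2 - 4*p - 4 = (p - 2)*(p^2 + 3*p + 2) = (p - 2)*(p + 2)*(p + 1)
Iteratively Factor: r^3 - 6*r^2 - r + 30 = (r - 5)*(r^2 - r - 6) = (r - 5)*(r - 3)*(r + 2)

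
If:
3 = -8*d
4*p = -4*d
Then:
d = -3/8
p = 3/8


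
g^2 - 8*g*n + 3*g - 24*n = (g + 3)*(g - 8*n)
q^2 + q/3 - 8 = (q - 8/3)*(q + 3)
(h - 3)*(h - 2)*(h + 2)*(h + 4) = h^4 + h^3 - 16*h^2 - 4*h + 48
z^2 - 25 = (z - 5)*(z + 5)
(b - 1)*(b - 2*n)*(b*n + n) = b^3*n - 2*b^2*n^2 - b*n + 2*n^2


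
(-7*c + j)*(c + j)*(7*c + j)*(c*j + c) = -49*c^4*j - 49*c^4 - 49*c^3*j^2 - 49*c^3*j + c^2*j^3 + c^2*j^2 + c*j^4 + c*j^3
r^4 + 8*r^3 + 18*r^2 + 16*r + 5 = (r + 1)^3*(r + 5)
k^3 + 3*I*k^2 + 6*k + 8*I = (k - 2*I)*(k + I)*(k + 4*I)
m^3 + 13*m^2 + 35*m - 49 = (m - 1)*(m + 7)^2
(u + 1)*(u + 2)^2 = u^3 + 5*u^2 + 8*u + 4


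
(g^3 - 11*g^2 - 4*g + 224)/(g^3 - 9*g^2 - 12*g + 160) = (g - 7)/(g - 5)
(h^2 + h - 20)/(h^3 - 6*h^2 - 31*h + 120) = (h - 4)/(h^2 - 11*h + 24)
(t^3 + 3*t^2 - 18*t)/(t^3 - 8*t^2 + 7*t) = (t^2 + 3*t - 18)/(t^2 - 8*t + 7)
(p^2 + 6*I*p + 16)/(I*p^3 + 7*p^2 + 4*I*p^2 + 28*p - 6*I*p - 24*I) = (-I*p^2 + 6*p - 16*I)/(p^3 + p^2*(4 - 7*I) + p*(-6 - 28*I) - 24)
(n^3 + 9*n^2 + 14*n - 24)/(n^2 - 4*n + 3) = (n^2 + 10*n + 24)/(n - 3)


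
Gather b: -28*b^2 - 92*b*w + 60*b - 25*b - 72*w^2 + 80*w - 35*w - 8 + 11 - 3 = -28*b^2 + b*(35 - 92*w) - 72*w^2 + 45*w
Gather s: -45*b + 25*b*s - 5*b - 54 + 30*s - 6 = -50*b + s*(25*b + 30) - 60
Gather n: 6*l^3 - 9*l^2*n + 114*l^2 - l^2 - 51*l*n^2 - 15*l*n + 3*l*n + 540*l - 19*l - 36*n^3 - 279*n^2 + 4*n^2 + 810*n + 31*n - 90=6*l^3 + 113*l^2 + 521*l - 36*n^3 + n^2*(-51*l - 275) + n*(-9*l^2 - 12*l + 841) - 90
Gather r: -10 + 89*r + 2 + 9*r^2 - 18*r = 9*r^2 + 71*r - 8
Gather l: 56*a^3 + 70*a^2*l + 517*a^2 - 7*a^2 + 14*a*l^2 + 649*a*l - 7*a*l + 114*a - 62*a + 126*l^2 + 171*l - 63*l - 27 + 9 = 56*a^3 + 510*a^2 + 52*a + l^2*(14*a + 126) + l*(70*a^2 + 642*a + 108) - 18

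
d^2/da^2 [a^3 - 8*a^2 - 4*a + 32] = 6*a - 16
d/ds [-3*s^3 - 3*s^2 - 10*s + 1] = -9*s^2 - 6*s - 10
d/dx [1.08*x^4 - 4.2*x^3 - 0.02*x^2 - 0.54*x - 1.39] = 4.32*x^3 - 12.6*x^2 - 0.04*x - 0.54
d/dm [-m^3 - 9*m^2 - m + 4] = -3*m^2 - 18*m - 1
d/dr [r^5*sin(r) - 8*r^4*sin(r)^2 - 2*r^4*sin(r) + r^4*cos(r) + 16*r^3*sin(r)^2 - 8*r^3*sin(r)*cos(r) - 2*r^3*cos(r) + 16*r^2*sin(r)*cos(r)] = r*(r^4*cos(r) + 4*r^3*sin(r) - 8*r^3*sin(2*r) - 2*r^3*cos(r) - 6*r^2*sin(r) + 16*r^2*sin(2*r) + 4*r^2*cos(r) + 8*r^2*cos(2*r) - 16*r^2 - 12*r*sin(2*r) - 6*r*cos(r) - 8*r*cos(2*r) + 24*r + 16*sin(2*r))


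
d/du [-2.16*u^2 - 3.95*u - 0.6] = -4.32*u - 3.95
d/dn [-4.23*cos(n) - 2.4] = 4.23*sin(n)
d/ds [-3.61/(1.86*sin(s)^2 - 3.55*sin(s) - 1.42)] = (13.4292*sin(s) - 12.8155)*cos(s)/(-1.86*sin(s)^2 + 3.55*sin(s) + 1.42)^2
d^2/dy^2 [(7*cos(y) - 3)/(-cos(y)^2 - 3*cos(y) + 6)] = 2*(63*(1 - cos(2*y))^2*cos(y) - 33*(1 - cos(2*y))^2 + 619*cos(y) - 42*cos(2*y) + 267*cos(3*y) - 14*cos(5*y) - 558)/(6*cos(y) + cos(2*y) - 11)^3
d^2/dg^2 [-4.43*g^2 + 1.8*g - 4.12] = -8.86000000000000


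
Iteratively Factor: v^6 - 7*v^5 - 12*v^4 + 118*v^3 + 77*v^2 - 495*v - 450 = (v - 5)*(v^5 - 2*v^4 - 22*v^3 + 8*v^2 + 117*v + 90) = (v - 5)*(v + 2)*(v^4 - 4*v^3 - 14*v^2 + 36*v + 45) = (v - 5)^2*(v + 2)*(v^3 + v^2 - 9*v - 9) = (v - 5)^2*(v - 3)*(v + 2)*(v^2 + 4*v + 3) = (v - 5)^2*(v - 3)*(v + 1)*(v + 2)*(v + 3)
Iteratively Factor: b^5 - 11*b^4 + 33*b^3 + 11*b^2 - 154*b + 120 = (b + 2)*(b^4 - 13*b^3 + 59*b^2 - 107*b + 60) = (b - 1)*(b + 2)*(b^3 - 12*b^2 + 47*b - 60) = (b - 5)*(b - 1)*(b + 2)*(b^2 - 7*b + 12) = (b - 5)*(b - 3)*(b - 1)*(b + 2)*(b - 4)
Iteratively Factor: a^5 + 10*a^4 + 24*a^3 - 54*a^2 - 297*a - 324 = (a + 3)*(a^4 + 7*a^3 + 3*a^2 - 63*a - 108) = (a + 3)^2*(a^3 + 4*a^2 - 9*a - 36) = (a - 3)*(a + 3)^2*(a^2 + 7*a + 12) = (a - 3)*(a + 3)^2*(a + 4)*(a + 3)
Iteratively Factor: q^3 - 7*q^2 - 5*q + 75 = (q + 3)*(q^2 - 10*q + 25) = (q - 5)*(q + 3)*(q - 5)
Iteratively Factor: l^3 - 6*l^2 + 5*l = (l - 1)*(l^2 - 5*l) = (l - 5)*(l - 1)*(l)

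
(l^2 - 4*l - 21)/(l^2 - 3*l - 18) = (l - 7)/(l - 6)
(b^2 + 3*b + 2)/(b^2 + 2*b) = (b + 1)/b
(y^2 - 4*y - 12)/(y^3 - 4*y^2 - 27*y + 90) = (y + 2)/(y^2 + 2*y - 15)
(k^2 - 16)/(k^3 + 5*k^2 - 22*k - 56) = (k + 4)/(k^2 + 9*k + 14)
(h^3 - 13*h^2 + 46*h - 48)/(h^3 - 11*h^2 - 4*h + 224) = (h^2 - 5*h + 6)/(h^2 - 3*h - 28)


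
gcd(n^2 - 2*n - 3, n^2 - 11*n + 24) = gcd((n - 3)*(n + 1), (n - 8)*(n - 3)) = n - 3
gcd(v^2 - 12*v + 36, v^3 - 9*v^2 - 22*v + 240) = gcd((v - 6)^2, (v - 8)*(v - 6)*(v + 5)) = v - 6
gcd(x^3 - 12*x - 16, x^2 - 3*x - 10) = x + 2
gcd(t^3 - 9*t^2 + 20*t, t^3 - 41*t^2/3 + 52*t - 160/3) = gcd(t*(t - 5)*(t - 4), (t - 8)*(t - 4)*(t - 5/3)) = t - 4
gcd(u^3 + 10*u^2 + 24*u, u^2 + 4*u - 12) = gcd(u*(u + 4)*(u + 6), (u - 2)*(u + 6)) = u + 6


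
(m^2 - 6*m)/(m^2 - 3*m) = (m - 6)/(m - 3)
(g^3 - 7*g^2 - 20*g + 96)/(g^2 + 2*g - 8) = (g^2 - 11*g + 24)/(g - 2)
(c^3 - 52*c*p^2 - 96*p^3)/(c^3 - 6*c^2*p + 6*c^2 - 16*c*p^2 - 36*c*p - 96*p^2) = (c + 6*p)/(c + 6)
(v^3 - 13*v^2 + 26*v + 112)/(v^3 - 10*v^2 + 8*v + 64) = (v - 7)/(v - 4)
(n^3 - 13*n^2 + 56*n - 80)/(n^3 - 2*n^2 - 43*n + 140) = (n - 4)/(n + 7)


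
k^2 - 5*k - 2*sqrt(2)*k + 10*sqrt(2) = (k - 5)*(k - 2*sqrt(2))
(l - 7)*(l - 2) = l^2 - 9*l + 14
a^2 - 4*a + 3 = (a - 3)*(a - 1)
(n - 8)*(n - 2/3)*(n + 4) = n^3 - 14*n^2/3 - 88*n/3 + 64/3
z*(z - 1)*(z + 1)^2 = z^4 + z^3 - z^2 - z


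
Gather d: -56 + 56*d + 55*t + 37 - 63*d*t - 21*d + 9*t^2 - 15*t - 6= d*(35 - 63*t) + 9*t^2 + 40*t - 25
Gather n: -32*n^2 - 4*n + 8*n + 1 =-32*n^2 + 4*n + 1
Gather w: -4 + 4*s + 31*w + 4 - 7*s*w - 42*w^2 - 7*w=4*s - 42*w^2 + w*(24 - 7*s)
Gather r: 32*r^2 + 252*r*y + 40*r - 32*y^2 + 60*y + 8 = 32*r^2 + r*(252*y + 40) - 32*y^2 + 60*y + 8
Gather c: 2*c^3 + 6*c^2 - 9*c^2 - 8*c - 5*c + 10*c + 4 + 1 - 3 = 2*c^3 - 3*c^2 - 3*c + 2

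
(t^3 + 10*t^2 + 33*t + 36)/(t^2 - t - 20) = (t^2 + 6*t + 9)/(t - 5)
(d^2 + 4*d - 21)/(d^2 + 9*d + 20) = (d^2 + 4*d - 21)/(d^2 + 9*d + 20)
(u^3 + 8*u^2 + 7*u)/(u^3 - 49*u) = (u + 1)/(u - 7)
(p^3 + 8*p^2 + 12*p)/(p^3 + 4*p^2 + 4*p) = (p + 6)/(p + 2)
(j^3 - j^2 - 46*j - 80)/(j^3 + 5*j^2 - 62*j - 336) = (j^2 + 7*j + 10)/(j^2 + 13*j + 42)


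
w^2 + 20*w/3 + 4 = (w + 2/3)*(w + 6)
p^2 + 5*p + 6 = (p + 2)*(p + 3)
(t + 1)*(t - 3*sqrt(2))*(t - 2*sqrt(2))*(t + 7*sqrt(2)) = t^4 + t^3 + 2*sqrt(2)*t^3 - 58*t^2 + 2*sqrt(2)*t^2 - 58*t + 84*sqrt(2)*t + 84*sqrt(2)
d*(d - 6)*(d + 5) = d^3 - d^2 - 30*d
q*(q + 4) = q^2 + 4*q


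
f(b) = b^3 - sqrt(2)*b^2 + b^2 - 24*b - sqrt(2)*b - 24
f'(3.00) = -0.90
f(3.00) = -76.97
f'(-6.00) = 87.56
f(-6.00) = -102.43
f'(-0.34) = -24.79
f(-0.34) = -15.45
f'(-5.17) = 59.06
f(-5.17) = -41.87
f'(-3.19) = 7.76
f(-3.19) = 20.39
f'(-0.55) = -24.05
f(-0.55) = -10.31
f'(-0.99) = -21.65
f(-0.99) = -0.22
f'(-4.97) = 52.81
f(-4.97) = -30.69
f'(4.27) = 25.75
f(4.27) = -62.22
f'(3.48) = 8.03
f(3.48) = -75.31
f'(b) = 3*b^2 - 2*sqrt(2)*b + 2*b - 24 - sqrt(2)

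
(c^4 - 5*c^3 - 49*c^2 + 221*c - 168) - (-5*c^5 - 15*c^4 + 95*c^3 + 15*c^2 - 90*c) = 5*c^5 + 16*c^4 - 100*c^3 - 64*c^2 + 311*c - 168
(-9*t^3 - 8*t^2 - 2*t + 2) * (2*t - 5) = -18*t^4 + 29*t^3 + 36*t^2 + 14*t - 10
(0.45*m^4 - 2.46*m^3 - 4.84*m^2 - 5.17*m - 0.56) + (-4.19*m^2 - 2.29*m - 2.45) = 0.45*m^4 - 2.46*m^3 - 9.03*m^2 - 7.46*m - 3.01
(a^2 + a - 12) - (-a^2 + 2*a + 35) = 2*a^2 - a - 47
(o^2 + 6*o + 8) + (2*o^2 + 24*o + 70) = 3*o^2 + 30*o + 78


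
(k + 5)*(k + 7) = k^2 + 12*k + 35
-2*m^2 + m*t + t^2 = (-m + t)*(2*m + t)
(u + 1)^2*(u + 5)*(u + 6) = u^4 + 13*u^3 + 53*u^2 + 71*u + 30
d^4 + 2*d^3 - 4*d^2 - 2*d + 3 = (d - 1)^2*(d + 1)*(d + 3)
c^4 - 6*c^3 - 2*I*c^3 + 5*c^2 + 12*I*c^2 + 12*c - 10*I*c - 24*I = (c - 4)*(c - 3)*(c + 1)*(c - 2*I)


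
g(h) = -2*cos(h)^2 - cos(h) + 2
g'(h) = 4*sin(h)*cos(h) + sin(h)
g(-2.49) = 1.53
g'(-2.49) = 1.32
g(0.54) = -0.33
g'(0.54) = 2.28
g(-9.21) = 1.07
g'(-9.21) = 0.62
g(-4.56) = 2.11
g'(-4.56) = 0.39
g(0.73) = 0.14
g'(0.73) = 2.65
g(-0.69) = 0.04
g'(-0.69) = -2.60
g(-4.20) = 2.01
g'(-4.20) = -0.84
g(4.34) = 2.10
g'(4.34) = 0.42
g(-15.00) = 1.61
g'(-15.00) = 1.33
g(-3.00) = 1.03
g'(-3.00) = 0.42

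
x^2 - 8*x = x*(x - 8)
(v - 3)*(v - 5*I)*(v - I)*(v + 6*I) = v^4 - 3*v^3 + 31*v^2 - 93*v - 30*I*v + 90*I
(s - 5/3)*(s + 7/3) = s^2 + 2*s/3 - 35/9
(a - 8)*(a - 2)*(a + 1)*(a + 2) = a^4 - 7*a^3 - 12*a^2 + 28*a + 32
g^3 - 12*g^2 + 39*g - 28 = (g - 7)*(g - 4)*(g - 1)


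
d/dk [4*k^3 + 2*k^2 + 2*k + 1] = 12*k^2 + 4*k + 2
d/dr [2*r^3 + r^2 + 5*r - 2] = 6*r^2 + 2*r + 5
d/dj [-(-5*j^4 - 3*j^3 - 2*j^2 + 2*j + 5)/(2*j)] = 15*j^2/2 + 3*j + 1 + 5/(2*j^2)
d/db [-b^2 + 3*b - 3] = 3 - 2*b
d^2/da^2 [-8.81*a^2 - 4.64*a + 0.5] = -17.6200000000000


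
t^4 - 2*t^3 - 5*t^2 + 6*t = t*(t - 3)*(t - 1)*(t + 2)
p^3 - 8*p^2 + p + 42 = (p - 7)*(p - 3)*(p + 2)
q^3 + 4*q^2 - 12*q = q*(q - 2)*(q + 6)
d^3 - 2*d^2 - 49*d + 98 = (d - 7)*(d - 2)*(d + 7)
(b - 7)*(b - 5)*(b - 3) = b^3 - 15*b^2 + 71*b - 105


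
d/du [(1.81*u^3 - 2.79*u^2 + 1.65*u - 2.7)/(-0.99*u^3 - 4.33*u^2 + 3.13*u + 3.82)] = (8.88178419700125e-16*u^5 - 10.5994*u^4 + 14.5976*u^3 + 11.1354*u^2 - 44.6976*u + 14.754)/(0.9801*u^6 + 8.5734*u^5 + 12.5515*u^4 - 34.6694*u^3 - 23.2843*u^2 + 23.9132*u + 14.5924)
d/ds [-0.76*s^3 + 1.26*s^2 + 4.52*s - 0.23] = -2.28*s^2 + 2.52*s + 4.52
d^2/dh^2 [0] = 0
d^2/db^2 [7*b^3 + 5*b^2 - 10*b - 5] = 42*b + 10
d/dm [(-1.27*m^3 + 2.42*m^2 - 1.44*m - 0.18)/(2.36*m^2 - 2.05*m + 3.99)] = (-2.9972*m^4 + 5.207*m^3 - 16.7645*m^2 + 20.1612*m - 6.1146)/(5.5696*m^4 - 9.676*m^3 + 23.0353*m^2 - 16.359*m + 15.9201)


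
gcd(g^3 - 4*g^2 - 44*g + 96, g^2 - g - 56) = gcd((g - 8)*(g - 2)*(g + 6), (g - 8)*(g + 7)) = g - 8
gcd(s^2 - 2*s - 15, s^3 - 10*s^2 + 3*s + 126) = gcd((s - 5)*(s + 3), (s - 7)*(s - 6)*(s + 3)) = s + 3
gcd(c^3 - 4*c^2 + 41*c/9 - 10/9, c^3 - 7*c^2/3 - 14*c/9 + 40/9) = c^2 - 11*c/3 + 10/3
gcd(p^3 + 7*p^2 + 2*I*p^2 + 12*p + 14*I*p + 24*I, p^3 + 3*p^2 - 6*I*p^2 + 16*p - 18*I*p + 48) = p^2 + p*(3 + 2*I) + 6*I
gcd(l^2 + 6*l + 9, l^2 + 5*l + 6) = l + 3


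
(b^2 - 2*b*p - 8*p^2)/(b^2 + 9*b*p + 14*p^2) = (b - 4*p)/(b + 7*p)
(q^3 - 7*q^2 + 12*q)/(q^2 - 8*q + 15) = q*(q - 4)/(q - 5)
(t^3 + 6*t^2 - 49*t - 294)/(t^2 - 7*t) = t + 13 + 42/t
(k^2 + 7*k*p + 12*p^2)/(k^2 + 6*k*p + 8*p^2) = (k + 3*p)/(k + 2*p)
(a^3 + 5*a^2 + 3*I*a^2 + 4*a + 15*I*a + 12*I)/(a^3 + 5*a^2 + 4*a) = (a + 3*I)/a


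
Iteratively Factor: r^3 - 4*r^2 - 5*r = (r + 1)*(r^2 - 5*r) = r*(r + 1)*(r - 5)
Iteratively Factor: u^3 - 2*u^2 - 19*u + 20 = (u + 4)*(u^2 - 6*u + 5) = (u - 5)*(u + 4)*(u - 1)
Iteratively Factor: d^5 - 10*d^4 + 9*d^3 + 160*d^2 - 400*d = (d - 5)*(d^4 - 5*d^3 - 16*d^2 + 80*d) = d*(d - 5)*(d^3 - 5*d^2 - 16*d + 80) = d*(d - 5)^2*(d^2 - 16) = d*(d - 5)^2*(d + 4)*(d - 4)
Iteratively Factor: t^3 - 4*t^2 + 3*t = (t - 3)*(t^2 - t) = (t - 3)*(t - 1)*(t)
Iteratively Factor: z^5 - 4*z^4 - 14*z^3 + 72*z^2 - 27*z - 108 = (z - 3)*(z^4 - z^3 - 17*z^2 + 21*z + 36) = (z - 3)^2*(z^3 + 2*z^2 - 11*z - 12) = (z - 3)^2*(z + 1)*(z^2 + z - 12) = (z - 3)^2*(z + 1)*(z + 4)*(z - 3)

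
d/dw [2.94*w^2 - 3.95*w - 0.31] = 5.88*w - 3.95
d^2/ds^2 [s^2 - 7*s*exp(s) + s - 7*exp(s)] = -7*s*exp(s) - 21*exp(s) + 2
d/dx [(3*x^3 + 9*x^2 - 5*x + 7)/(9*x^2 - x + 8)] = 3*(9*x^4 - 2*x^3 + 36*x^2 + 6*x - 11)/(81*x^4 - 18*x^3 + 145*x^2 - 16*x + 64)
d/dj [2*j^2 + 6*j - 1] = 4*j + 6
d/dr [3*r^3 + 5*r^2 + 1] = r*(9*r + 10)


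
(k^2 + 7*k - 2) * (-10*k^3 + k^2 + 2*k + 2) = -10*k^5 - 69*k^4 + 29*k^3 + 14*k^2 + 10*k - 4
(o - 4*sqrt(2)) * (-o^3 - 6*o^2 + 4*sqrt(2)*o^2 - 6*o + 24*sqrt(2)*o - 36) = -o^4 - 6*o^3 + 8*sqrt(2)*o^3 - 38*o^2 + 48*sqrt(2)*o^2 - 228*o + 24*sqrt(2)*o + 144*sqrt(2)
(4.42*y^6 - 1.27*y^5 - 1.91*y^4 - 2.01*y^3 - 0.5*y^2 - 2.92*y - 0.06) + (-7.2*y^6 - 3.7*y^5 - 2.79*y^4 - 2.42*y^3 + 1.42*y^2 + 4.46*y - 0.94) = -2.78*y^6 - 4.97*y^5 - 4.7*y^4 - 4.43*y^3 + 0.92*y^2 + 1.54*y - 1.0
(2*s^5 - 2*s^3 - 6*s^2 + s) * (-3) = -6*s^5 + 6*s^3 + 18*s^2 - 3*s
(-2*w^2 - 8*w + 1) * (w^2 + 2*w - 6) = -2*w^4 - 12*w^3 - 3*w^2 + 50*w - 6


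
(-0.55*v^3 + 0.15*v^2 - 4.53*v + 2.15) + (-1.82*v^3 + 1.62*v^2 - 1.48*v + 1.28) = -2.37*v^3 + 1.77*v^2 - 6.01*v + 3.43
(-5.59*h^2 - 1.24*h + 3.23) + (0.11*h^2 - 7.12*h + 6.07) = -5.48*h^2 - 8.36*h + 9.3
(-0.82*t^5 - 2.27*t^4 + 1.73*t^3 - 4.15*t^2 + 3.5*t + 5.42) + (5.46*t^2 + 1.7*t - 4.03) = -0.82*t^5 - 2.27*t^4 + 1.73*t^3 + 1.31*t^2 + 5.2*t + 1.39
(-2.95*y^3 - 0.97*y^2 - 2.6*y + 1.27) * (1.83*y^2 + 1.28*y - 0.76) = -5.3985*y^5 - 5.5511*y^4 - 3.7576*y^3 - 0.2667*y^2 + 3.6016*y - 0.9652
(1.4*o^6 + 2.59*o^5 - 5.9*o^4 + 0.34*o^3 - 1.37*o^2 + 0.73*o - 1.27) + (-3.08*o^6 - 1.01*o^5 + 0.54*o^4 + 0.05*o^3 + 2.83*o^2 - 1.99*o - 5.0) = -1.68*o^6 + 1.58*o^5 - 5.36*o^4 + 0.39*o^3 + 1.46*o^2 - 1.26*o - 6.27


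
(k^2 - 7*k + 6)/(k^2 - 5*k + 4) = (k - 6)/(k - 4)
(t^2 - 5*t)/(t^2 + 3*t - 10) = t*(t - 5)/(t^2 + 3*t - 10)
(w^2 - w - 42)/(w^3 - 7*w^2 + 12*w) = (w^2 - w - 42)/(w*(w^2 - 7*w + 12))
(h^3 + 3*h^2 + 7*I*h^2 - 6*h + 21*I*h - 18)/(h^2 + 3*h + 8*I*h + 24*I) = (h^2 + 7*I*h - 6)/(h + 8*I)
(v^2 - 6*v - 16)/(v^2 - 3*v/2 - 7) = 2*(v - 8)/(2*v - 7)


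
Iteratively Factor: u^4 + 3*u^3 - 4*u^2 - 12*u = (u + 2)*(u^3 + u^2 - 6*u) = (u + 2)*(u + 3)*(u^2 - 2*u) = u*(u + 2)*(u + 3)*(u - 2)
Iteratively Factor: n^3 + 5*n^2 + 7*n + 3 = (n + 1)*(n^2 + 4*n + 3) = (n + 1)*(n + 3)*(n + 1)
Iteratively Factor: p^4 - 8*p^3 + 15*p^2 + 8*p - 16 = (p - 4)*(p^3 - 4*p^2 - p + 4) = (p - 4)*(p + 1)*(p^2 - 5*p + 4) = (p - 4)*(p - 1)*(p + 1)*(p - 4)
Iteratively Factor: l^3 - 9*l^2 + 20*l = (l)*(l^2 - 9*l + 20) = l*(l - 5)*(l - 4)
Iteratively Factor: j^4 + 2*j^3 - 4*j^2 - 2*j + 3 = (j + 3)*(j^3 - j^2 - j + 1) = (j + 1)*(j + 3)*(j^2 - 2*j + 1) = (j - 1)*(j + 1)*(j + 3)*(j - 1)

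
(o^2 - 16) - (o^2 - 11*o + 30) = 11*o - 46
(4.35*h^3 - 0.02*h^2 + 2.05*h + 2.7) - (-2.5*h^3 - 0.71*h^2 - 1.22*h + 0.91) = 6.85*h^3 + 0.69*h^2 + 3.27*h + 1.79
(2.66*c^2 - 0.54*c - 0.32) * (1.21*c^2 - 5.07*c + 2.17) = 3.2186*c^4 - 14.1396*c^3 + 8.1228*c^2 + 0.4506*c - 0.6944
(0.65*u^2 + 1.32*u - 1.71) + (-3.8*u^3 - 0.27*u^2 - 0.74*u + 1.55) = -3.8*u^3 + 0.38*u^2 + 0.58*u - 0.16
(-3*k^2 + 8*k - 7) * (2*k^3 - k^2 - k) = -6*k^5 + 19*k^4 - 19*k^3 - k^2 + 7*k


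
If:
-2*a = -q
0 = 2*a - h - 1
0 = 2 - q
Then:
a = 1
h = 1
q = 2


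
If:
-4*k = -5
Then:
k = 5/4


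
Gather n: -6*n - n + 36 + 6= 42 - 7*n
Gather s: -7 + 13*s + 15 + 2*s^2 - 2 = 2*s^2 + 13*s + 6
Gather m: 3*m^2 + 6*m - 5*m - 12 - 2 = 3*m^2 + m - 14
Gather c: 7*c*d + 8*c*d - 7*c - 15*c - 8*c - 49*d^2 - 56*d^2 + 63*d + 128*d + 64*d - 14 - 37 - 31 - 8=c*(15*d - 30) - 105*d^2 + 255*d - 90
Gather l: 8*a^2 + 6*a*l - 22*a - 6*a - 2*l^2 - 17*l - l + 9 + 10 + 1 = 8*a^2 - 28*a - 2*l^2 + l*(6*a - 18) + 20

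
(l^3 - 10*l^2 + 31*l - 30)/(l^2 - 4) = (l^2 - 8*l + 15)/(l + 2)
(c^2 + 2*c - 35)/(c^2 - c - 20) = (c + 7)/(c + 4)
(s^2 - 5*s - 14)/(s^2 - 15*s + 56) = (s + 2)/(s - 8)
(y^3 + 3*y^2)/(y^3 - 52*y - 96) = y^2*(y + 3)/(y^3 - 52*y - 96)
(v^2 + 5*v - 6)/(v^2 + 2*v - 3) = (v + 6)/(v + 3)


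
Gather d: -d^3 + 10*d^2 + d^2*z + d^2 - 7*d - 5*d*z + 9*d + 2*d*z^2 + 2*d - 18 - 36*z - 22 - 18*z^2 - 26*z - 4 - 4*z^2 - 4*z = -d^3 + d^2*(z + 11) + d*(2*z^2 - 5*z + 4) - 22*z^2 - 66*z - 44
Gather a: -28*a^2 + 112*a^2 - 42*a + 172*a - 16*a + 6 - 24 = 84*a^2 + 114*a - 18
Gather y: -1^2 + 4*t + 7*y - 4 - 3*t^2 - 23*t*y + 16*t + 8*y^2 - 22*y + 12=-3*t^2 + 20*t + 8*y^2 + y*(-23*t - 15) + 7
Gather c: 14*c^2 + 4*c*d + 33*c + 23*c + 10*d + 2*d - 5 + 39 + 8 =14*c^2 + c*(4*d + 56) + 12*d + 42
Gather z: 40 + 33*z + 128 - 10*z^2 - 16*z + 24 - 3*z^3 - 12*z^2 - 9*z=-3*z^3 - 22*z^2 + 8*z + 192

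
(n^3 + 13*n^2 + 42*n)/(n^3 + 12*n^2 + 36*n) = (n + 7)/(n + 6)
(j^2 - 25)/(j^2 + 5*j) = (j - 5)/j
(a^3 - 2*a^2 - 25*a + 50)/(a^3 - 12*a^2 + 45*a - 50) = (a + 5)/(a - 5)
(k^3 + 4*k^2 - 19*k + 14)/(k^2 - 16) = (k^3 + 4*k^2 - 19*k + 14)/(k^2 - 16)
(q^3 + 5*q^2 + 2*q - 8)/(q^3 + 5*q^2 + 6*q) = (q^2 + 3*q - 4)/(q*(q + 3))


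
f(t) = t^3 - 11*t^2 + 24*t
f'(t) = 3*t^2 - 22*t + 24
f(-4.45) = -412.75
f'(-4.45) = 181.31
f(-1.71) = -78.21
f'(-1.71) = 70.39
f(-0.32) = -8.84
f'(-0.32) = 31.35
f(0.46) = 8.81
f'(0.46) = 14.51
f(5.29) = -32.83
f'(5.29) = -8.43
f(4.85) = -28.26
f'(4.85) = -12.13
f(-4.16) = -362.19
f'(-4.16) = 167.44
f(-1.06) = -38.99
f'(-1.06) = 50.69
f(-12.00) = -3600.00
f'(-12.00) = 720.00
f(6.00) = -36.00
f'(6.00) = 0.00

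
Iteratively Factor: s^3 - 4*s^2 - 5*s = (s + 1)*(s^2 - 5*s) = (s - 5)*(s + 1)*(s)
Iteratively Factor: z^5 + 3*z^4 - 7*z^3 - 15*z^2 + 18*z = (z)*(z^4 + 3*z^3 - 7*z^2 - 15*z + 18) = z*(z + 3)*(z^3 - 7*z + 6) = z*(z - 1)*(z + 3)*(z^2 + z - 6) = z*(z - 2)*(z - 1)*(z + 3)*(z + 3)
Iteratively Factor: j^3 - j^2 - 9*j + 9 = (j - 1)*(j^2 - 9) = (j - 3)*(j - 1)*(j + 3)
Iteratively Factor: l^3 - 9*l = (l)*(l^2 - 9) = l*(l + 3)*(l - 3)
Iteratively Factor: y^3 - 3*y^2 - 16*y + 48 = (y + 4)*(y^2 - 7*y + 12) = (y - 3)*(y + 4)*(y - 4)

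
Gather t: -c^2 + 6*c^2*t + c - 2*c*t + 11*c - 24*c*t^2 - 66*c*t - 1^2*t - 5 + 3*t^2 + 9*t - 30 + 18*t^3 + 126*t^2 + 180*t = -c^2 + 12*c + 18*t^3 + t^2*(129 - 24*c) + t*(6*c^2 - 68*c + 188) - 35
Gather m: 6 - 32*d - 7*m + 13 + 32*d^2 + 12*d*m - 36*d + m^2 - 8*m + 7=32*d^2 - 68*d + m^2 + m*(12*d - 15) + 26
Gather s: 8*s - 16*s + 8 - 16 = -8*s - 8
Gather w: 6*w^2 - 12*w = 6*w^2 - 12*w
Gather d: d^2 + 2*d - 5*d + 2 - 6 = d^2 - 3*d - 4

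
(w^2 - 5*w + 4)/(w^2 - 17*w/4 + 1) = 4*(w - 1)/(4*w - 1)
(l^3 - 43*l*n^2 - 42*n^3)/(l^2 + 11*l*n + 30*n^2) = (l^2 - 6*l*n - 7*n^2)/(l + 5*n)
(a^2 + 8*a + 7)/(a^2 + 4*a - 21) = (a + 1)/(a - 3)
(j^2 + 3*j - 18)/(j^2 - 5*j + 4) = (j^2 + 3*j - 18)/(j^2 - 5*j + 4)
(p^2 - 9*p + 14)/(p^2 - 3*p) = (p^2 - 9*p + 14)/(p*(p - 3))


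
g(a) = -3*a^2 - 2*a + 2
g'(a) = -6*a - 2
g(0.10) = 1.77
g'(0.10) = -2.60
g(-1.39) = -1.02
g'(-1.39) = 6.34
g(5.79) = -110.15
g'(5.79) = -36.74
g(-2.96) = -18.36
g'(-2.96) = 15.76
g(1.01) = -3.08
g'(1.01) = -8.06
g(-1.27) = -0.30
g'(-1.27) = 5.62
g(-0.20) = 2.28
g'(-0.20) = -0.80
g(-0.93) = 1.27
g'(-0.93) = 3.58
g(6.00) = -118.00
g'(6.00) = -38.00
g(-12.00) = -406.00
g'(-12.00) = 70.00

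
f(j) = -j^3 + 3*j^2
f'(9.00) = -189.00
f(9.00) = -486.00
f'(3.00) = -9.00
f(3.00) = 0.00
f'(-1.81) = -20.69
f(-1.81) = 15.76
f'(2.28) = -1.92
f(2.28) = 3.74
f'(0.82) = 2.90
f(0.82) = 1.47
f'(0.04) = 0.24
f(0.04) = 0.00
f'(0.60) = 2.52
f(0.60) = 0.86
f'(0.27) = 1.40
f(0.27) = 0.20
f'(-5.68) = -130.87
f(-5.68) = 280.04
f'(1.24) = 2.83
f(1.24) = 2.71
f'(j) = -3*j^2 + 6*j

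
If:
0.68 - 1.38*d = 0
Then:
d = 0.49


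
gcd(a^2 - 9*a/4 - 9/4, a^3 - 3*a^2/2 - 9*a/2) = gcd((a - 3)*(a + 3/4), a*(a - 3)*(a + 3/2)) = a - 3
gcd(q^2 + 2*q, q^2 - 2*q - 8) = q + 2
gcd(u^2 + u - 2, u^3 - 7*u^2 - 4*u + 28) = u + 2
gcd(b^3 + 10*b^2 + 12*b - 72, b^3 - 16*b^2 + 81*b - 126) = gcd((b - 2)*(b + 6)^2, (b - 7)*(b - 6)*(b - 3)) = 1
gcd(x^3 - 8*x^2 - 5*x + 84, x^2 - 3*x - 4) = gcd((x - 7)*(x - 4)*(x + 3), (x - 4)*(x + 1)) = x - 4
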